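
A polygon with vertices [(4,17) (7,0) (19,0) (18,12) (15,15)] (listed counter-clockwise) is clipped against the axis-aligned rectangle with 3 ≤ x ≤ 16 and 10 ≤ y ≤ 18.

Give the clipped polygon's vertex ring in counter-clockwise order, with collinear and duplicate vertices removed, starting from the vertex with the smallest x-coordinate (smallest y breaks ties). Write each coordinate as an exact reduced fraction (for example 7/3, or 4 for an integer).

1. After x ≥ 3: [(4,17) (7,0) (19,0) (18,12) (15,15)]
2. After x ≤ 16: [(4,17) (7,0) (16,0) (16,14) (15,15)]
3. After y ≥ 10: [(4,17) (89/17,10) (16,10) (16,14) (15,15)]
4. After y ≤ 18: [(4,17) (89/17,10) (16,10) (16,14) (15,15)]
5. Canonical ring: [(4,17) (89/17,10) (16,10) (16,14) (15,15)]

Clipped polygon: [(4,17) (89/17,10) (16,10) (16,14) (15,15)]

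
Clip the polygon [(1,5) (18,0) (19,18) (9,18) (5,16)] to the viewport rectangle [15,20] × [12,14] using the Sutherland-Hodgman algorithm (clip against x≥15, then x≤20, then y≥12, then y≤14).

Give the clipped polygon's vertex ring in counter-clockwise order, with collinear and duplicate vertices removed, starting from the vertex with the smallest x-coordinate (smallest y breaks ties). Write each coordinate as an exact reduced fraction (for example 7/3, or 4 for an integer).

Clipped polygon: [(15,12) (56/3,12) (169/9,14) (15,14)]

1. After x ≥ 15: [(15,15/17) (18,0) (19,18) (15,18)]
2. After x ≤ 20: [(15,15/17) (18,0) (19,18) (15,18)]
3. After y ≥ 12: [(15,12) (56/3,12) (19,18) (15,18)]
4. After y ≤ 14: [(15,14) (15,12) (56/3,12) (169/9,14)]
5. Canonical ring: [(15,12) (56/3,12) (169/9,14) (15,14)]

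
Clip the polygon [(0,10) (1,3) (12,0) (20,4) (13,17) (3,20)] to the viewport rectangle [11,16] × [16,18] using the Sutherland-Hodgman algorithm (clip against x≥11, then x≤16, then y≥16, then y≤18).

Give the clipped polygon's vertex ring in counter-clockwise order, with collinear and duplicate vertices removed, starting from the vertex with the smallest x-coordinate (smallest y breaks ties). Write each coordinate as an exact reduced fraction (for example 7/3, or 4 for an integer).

1. After x ≥ 11: [(11,3/11) (12,0) (20,4) (13,17) (11,88/5)]
2. After x ≤ 16: [(11,3/11) (12,0) (16,2) (16,80/7) (13,17) (11,88/5)]
3. After y ≥ 16: [(11,16) (176/13,16) (13,17) (11,88/5)]
4. After y ≤ 18: [(11,16) (176/13,16) (13,17) (11,88/5)]
5. Canonical ring: [(11,16) (176/13,16) (13,17) (11,88/5)]

Clipped polygon: [(11,16) (176/13,16) (13,17) (11,88/5)]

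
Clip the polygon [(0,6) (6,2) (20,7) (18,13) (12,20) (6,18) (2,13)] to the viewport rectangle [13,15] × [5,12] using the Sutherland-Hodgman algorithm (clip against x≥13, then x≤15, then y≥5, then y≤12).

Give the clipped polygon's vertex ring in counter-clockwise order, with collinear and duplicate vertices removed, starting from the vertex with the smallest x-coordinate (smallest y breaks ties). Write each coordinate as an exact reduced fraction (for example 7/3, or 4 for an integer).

1. After x ≥ 13: [(13,9/2) (20,7) (18,13) (13,113/6)]
2. After x ≤ 15: [(13,9/2) (15,73/14) (15,33/2) (13,113/6)]
3. After y ≥ 5: [(13,5) (72/5,5) (15,73/14) (15,33/2) (13,113/6)]
4. After y ≤ 12: [(13,12) (13,5) (72/5,5) (15,73/14) (15,12)]
5. Canonical ring: [(13,5) (72/5,5) (15,73/14) (15,12) (13,12)]

Clipped polygon: [(13,5) (72/5,5) (15,73/14) (15,12) (13,12)]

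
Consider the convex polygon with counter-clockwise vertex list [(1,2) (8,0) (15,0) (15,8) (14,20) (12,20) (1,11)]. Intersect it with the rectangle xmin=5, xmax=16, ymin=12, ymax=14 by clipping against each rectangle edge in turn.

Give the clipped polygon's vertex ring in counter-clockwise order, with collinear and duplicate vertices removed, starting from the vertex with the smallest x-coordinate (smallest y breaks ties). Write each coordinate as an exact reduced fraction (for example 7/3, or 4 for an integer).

1. After x ≥ 5: [(5,6/7) (8,0) (15,0) (15,8) (14,20) (12,20) (5,157/11)]
2. After x ≤ 16: [(5,6/7) (8,0) (15,0) (15,8) (14,20) (12,20) (5,157/11)]
3. After y ≥ 12: [(5,12) (44/3,12) (14,20) (12,20) (5,157/11)]
4. After y ≤ 14: [(5,14) (5,12) (44/3,12) (29/2,14)]
5. Canonical ring: [(5,12) (44/3,12) (29/2,14) (5,14)]

Clipped polygon: [(5,12) (44/3,12) (29/2,14) (5,14)]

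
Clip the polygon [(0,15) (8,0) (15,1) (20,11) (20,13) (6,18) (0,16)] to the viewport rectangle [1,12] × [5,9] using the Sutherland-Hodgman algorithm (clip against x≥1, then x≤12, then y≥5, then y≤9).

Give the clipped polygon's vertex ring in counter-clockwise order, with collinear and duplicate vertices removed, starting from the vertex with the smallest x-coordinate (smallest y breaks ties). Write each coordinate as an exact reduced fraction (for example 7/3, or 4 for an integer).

Clipped polygon: [(16/5,9) (16/3,5) (12,5) (12,9)]

1. After x ≥ 1: [(1,105/8) (8,0) (15,1) (20,11) (20,13) (6,18) (1,49/3)]
2. After x ≤ 12: [(1,105/8) (8,0) (12,4/7) (12,111/7) (6,18) (1,49/3)]
3. After y ≥ 5: [(1,105/8) (16/3,5) (12,5) (12,111/7) (6,18) (1,49/3)]
4. After y ≤ 9: [(16/5,9) (16/3,5) (12,5) (12,9)]
5. Canonical ring: [(16/5,9) (16/3,5) (12,5) (12,9)]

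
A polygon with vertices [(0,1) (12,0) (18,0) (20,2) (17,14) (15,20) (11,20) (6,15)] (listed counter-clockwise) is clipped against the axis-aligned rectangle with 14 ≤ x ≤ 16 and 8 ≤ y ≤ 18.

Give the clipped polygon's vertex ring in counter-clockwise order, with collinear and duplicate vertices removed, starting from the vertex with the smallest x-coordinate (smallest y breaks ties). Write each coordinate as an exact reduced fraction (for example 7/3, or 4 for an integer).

Clipped polygon: [(14,8) (16,8) (16,17) (47/3,18) (14,18)]

1. After x ≥ 14: [(14,0) (18,0) (20,2) (17,14) (15,20) (14,20)]
2. After x ≤ 16: [(14,0) (16,0) (16,17) (15,20) (14,20)]
3. After y ≥ 8: [(14,8) (16,8) (16,17) (15,20) (14,20)]
4. After y ≤ 18: [(14,18) (14,8) (16,8) (16,17) (47/3,18)]
5. Canonical ring: [(14,8) (16,8) (16,17) (47/3,18) (14,18)]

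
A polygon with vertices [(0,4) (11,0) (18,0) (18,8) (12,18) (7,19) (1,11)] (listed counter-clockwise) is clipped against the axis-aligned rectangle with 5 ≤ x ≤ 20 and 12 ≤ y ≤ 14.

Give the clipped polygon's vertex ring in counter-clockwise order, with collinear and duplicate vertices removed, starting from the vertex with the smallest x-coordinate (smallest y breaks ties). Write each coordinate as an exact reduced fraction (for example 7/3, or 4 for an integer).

1. After x ≥ 5: [(5,24/11) (11,0) (18,0) (18,8) (12,18) (7,19) (5,49/3)]
2. After x ≤ 20: [(5,24/11) (11,0) (18,0) (18,8) (12,18) (7,19) (5,49/3)]
3. After y ≥ 12: [(5,12) (78/5,12) (12,18) (7,19) (5,49/3)]
4. After y ≤ 14: [(5,14) (5,12) (78/5,12) (72/5,14)]
5. Canonical ring: [(5,12) (78/5,12) (72/5,14) (5,14)]

Clipped polygon: [(5,12) (78/5,12) (72/5,14) (5,14)]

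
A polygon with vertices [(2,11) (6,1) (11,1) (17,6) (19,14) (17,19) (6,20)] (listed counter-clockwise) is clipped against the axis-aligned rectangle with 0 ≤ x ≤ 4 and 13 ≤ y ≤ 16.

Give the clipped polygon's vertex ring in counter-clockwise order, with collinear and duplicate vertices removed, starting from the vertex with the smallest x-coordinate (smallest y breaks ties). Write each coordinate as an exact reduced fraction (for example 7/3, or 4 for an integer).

Clipped polygon: [(26/9,13) (4,13) (4,31/2)]

1. After x ≥ 0: [(2,11) (6,1) (11,1) (17,6) (19,14) (17,19) (6,20)]
2. After x ≤ 4: [(4,31/2) (2,11) (4,6)]
3. After y ≥ 13: [(4,13) (4,31/2) (26/9,13)]
4. After y ≤ 16: [(4,13) (4,31/2) (26/9,13)]
5. Canonical ring: [(26/9,13) (4,13) (4,31/2)]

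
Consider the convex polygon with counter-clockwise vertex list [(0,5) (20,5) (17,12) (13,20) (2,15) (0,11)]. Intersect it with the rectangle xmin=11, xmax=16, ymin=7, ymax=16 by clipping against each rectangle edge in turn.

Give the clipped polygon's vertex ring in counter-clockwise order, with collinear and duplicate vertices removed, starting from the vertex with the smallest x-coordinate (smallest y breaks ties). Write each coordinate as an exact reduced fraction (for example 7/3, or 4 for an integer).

1. After x ≥ 11: [(11,5) (20,5) (17,12) (13,20) (11,210/11)]
2. After x ≤ 16: [(11,5) (16,5) (16,14) (13,20) (11,210/11)]
3. After y ≥ 7: [(11,7) (16,7) (16,14) (13,20) (11,210/11)]
4. After y ≤ 16: [(11,16) (11,7) (16,7) (16,14) (15,16)]
5. Canonical ring: [(11,7) (16,7) (16,14) (15,16) (11,16)]

Clipped polygon: [(11,7) (16,7) (16,14) (15,16) (11,16)]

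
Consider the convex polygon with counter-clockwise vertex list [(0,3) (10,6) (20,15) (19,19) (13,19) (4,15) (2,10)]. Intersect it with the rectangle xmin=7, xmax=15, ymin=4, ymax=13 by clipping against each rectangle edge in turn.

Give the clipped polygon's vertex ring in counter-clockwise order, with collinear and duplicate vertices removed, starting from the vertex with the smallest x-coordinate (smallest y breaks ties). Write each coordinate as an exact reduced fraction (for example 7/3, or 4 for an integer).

1. After x ≥ 7: [(7,51/10) (10,6) (20,15) (19,19) (13,19) (7,49/3)]
2. After x ≤ 15: [(7,51/10) (10,6) (15,21/2) (15,19) (13,19) (7,49/3)]
3. After y ≥ 4: [(7,51/10) (10,6) (15,21/2) (15,19) (13,19) (7,49/3)]
4. After y ≤ 13: [(7,13) (7,51/10) (10,6) (15,21/2) (15,13)]
5. Canonical ring: [(7,51/10) (10,6) (15,21/2) (15,13) (7,13)]

Clipped polygon: [(7,51/10) (10,6) (15,21/2) (15,13) (7,13)]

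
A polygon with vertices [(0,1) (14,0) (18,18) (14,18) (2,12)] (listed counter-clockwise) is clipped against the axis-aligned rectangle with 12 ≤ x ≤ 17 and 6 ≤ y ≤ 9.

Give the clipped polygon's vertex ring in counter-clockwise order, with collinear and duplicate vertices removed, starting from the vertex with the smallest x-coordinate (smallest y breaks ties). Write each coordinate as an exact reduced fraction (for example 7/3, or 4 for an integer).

Clipped polygon: [(12,6) (46/3,6) (16,9) (12,9)]

1. After x ≥ 12: [(12,1/7) (14,0) (18,18) (14,18) (12,17)]
2. After x ≤ 17: [(12,1/7) (14,0) (17,27/2) (17,18) (14,18) (12,17)]
3. After y ≥ 6: [(12,6) (46/3,6) (17,27/2) (17,18) (14,18) (12,17)]
4. After y ≤ 9: [(12,9) (12,6) (46/3,6) (16,9)]
5. Canonical ring: [(12,6) (46/3,6) (16,9) (12,9)]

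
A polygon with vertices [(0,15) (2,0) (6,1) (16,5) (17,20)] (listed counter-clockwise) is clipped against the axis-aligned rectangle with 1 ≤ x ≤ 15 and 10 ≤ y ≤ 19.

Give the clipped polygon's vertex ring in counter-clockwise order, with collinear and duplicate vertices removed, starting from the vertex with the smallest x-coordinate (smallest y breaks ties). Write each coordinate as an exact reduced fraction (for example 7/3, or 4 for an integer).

1. After x ≥ 1: [(1,260/17) (1,15/2) (2,0) (6,1) (16,5) (17,20)]
2. After x ≤ 15: [(15,330/17) (1,260/17) (1,15/2) (2,0) (6,1) (15,23/5)]
3. After y ≥ 10: [(15,10) (15,330/17) (1,260/17) (1,10)]
4. After y ≤ 19: [(15,10) (15,19) (68/5,19) (1,260/17) (1,10)]
5. Canonical ring: [(1,10) (15,10) (15,19) (68/5,19) (1,260/17)]

Clipped polygon: [(1,10) (15,10) (15,19) (68/5,19) (1,260/17)]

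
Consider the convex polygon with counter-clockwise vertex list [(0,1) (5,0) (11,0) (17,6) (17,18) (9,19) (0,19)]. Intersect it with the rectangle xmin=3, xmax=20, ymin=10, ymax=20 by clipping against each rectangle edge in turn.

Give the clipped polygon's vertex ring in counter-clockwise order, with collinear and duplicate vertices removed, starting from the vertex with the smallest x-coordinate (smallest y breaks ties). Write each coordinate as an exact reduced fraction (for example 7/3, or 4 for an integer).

1. After x ≥ 3: [(3,2/5) (5,0) (11,0) (17,6) (17,18) (9,19) (3,19)]
2. After x ≤ 20: [(3,2/5) (5,0) (11,0) (17,6) (17,18) (9,19) (3,19)]
3. After y ≥ 10: [(3,10) (17,10) (17,18) (9,19) (3,19)]
4. After y ≤ 20: [(3,10) (17,10) (17,18) (9,19) (3,19)]
5. Canonical ring: [(3,10) (17,10) (17,18) (9,19) (3,19)]

Clipped polygon: [(3,10) (17,10) (17,18) (9,19) (3,19)]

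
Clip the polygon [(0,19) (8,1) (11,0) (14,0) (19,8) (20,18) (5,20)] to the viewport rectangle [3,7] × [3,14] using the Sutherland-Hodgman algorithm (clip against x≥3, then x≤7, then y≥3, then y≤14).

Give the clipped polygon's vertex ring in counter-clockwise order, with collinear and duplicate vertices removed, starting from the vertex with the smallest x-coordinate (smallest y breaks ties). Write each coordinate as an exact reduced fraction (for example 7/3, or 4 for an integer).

1. After x ≥ 3: [(3,98/5) (3,49/4) (8,1) (11,0) (14,0) (19,8) (20,18) (5,20)]
2. After x ≤ 7: [(3,98/5) (3,49/4) (7,13/4) (7,296/15) (5,20)]
3. After y ≥ 3: [(3,98/5) (3,49/4) (7,13/4) (7,296/15) (5,20)]
4. After y ≤ 14: [(3,14) (3,49/4) (7,13/4) (7,14)]
5. Canonical ring: [(3,49/4) (7,13/4) (7,14) (3,14)]

Clipped polygon: [(3,49/4) (7,13/4) (7,14) (3,14)]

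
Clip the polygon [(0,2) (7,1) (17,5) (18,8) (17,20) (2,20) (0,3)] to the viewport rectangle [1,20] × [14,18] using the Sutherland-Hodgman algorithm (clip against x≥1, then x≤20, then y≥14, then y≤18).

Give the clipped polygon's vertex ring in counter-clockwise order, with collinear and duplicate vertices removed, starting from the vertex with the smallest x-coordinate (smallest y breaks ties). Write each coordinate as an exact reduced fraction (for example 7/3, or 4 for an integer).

1. After x ≥ 1: [(1,13/7) (7,1) (17,5) (18,8) (17,20) (2,20) (1,23/2)]
2. After x ≤ 20: [(1,13/7) (7,1) (17,5) (18,8) (17,20) (2,20) (1,23/2)]
3. After y ≥ 14: [(35/2,14) (17,20) (2,20) (22/17,14)]
4. After y ≤ 18: [(35/2,14) (103/6,18) (30/17,18) (22/17,14)]
5. Canonical ring: [(22/17,14) (35/2,14) (103/6,18) (30/17,18)]

Clipped polygon: [(22/17,14) (35/2,14) (103/6,18) (30/17,18)]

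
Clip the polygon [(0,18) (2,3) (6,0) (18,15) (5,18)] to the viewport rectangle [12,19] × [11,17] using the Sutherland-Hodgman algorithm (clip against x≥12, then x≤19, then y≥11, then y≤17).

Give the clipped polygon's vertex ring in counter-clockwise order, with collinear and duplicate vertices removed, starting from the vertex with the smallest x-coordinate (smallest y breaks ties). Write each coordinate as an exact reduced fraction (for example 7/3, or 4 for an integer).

Clipped polygon: [(12,11) (74/5,11) (18,15) (12,213/13)]

1. After x ≥ 12: [(12,15/2) (18,15) (12,213/13)]
2. After x ≤ 19: [(12,15/2) (18,15) (12,213/13)]
3. After y ≥ 11: [(12,11) (74/5,11) (18,15) (12,213/13)]
4. After y ≤ 17: [(12,11) (74/5,11) (18,15) (12,213/13)]
5. Canonical ring: [(12,11) (74/5,11) (18,15) (12,213/13)]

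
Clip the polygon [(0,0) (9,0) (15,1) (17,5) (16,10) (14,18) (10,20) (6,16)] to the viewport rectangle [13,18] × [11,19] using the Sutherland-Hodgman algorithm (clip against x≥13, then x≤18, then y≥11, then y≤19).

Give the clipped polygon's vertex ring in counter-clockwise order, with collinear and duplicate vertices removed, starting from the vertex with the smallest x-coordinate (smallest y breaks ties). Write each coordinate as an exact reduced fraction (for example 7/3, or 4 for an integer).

1. After x ≥ 13: [(13,2/3) (15,1) (17,5) (16,10) (14,18) (13,37/2)]
2. After x ≤ 18: [(13,2/3) (15,1) (17,5) (16,10) (14,18) (13,37/2)]
3. After y ≥ 11: [(13,11) (63/4,11) (14,18) (13,37/2)]
4. After y ≤ 19: [(13,11) (63/4,11) (14,18) (13,37/2)]
5. Canonical ring: [(13,11) (63/4,11) (14,18) (13,37/2)]

Clipped polygon: [(13,11) (63/4,11) (14,18) (13,37/2)]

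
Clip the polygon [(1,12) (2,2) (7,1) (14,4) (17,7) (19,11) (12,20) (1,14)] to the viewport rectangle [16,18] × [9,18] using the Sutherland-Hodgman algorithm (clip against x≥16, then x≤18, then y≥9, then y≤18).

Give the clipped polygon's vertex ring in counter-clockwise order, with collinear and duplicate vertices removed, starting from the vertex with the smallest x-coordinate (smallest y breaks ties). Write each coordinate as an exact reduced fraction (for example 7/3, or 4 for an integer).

Clipped polygon: [(16,9) (18,9) (18,86/7) (16,104/7)]

1. After x ≥ 16: [(16,6) (17,7) (19,11) (16,104/7)]
2. After x ≤ 18: [(16,6) (17,7) (18,9) (18,86/7) (16,104/7)]
3. After y ≥ 9: [(16,9) (18,9) (18,9) (18,86/7) (16,104/7)]
4. After y ≤ 18: [(16,9) (18,9) (18,9) (18,86/7) (16,104/7)]
5. Canonical ring: [(16,9) (18,9) (18,86/7) (16,104/7)]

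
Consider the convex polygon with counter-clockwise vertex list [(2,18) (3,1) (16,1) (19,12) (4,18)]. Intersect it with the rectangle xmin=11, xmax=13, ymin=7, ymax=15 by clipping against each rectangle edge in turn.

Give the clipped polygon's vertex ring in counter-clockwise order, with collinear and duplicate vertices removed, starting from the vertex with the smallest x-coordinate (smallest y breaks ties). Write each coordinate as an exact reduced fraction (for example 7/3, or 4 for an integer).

1. After x ≥ 11: [(11,1) (16,1) (19,12) (11,76/5)]
2. After x ≤ 13: [(11,1) (13,1) (13,72/5) (11,76/5)]
3. After y ≥ 7: [(11,7) (13,7) (13,72/5) (11,76/5)]
4. After y ≤ 15: [(11,15) (11,7) (13,7) (13,72/5) (23/2,15)]
5. Canonical ring: [(11,7) (13,7) (13,72/5) (23/2,15) (11,15)]

Clipped polygon: [(11,7) (13,7) (13,72/5) (23/2,15) (11,15)]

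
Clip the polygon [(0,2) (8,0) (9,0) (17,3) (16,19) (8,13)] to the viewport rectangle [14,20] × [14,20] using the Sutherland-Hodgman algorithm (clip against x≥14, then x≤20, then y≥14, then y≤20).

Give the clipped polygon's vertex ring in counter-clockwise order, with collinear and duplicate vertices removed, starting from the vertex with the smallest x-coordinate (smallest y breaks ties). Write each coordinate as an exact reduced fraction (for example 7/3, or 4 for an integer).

Clipped polygon: [(14,14) (261/16,14) (16,19) (14,35/2)]

1. After x ≥ 14: [(14,15/8) (17,3) (16,19) (14,35/2)]
2. After x ≤ 20: [(14,15/8) (17,3) (16,19) (14,35/2)]
3. After y ≥ 14: [(14,14) (261/16,14) (16,19) (14,35/2)]
4. After y ≤ 20: [(14,14) (261/16,14) (16,19) (14,35/2)]
5. Canonical ring: [(14,14) (261/16,14) (16,19) (14,35/2)]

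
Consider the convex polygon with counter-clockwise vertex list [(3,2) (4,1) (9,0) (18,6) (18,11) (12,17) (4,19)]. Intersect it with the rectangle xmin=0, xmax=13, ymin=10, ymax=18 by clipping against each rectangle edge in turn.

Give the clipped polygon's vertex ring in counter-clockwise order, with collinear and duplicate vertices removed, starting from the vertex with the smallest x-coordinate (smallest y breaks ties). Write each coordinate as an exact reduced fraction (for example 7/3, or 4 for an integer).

Clipped polygon: [(59/17,10) (13,10) (13,16) (12,17) (8,18) (67/17,18)]

1. After x ≥ 0: [(3,2) (4,1) (9,0) (18,6) (18,11) (12,17) (4,19)]
2. After x ≤ 13: [(3,2) (4,1) (9,0) (13,8/3) (13,16) (12,17) (4,19)]
3. After y ≥ 10: [(59/17,10) (13,10) (13,16) (12,17) (4,19)]
4. After y ≤ 18: [(67/17,18) (59/17,10) (13,10) (13,16) (12,17) (8,18)]
5. Canonical ring: [(59/17,10) (13,10) (13,16) (12,17) (8,18) (67/17,18)]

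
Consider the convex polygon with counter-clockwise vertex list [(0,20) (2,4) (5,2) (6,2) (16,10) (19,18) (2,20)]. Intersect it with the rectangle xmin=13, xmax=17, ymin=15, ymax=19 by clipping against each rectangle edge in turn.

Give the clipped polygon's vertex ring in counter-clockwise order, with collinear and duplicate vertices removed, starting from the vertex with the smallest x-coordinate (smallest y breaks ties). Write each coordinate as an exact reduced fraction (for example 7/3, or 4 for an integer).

Clipped polygon: [(13,15) (17,15) (17,310/17) (13,318/17)]

1. After x ≥ 13: [(13,38/5) (16,10) (19,18) (13,318/17)]
2. After x ≤ 17: [(13,38/5) (16,10) (17,38/3) (17,310/17) (13,318/17)]
3. After y ≥ 15: [(13,15) (17,15) (17,310/17) (13,318/17)]
4. After y ≤ 19: [(13,15) (17,15) (17,310/17) (13,318/17)]
5. Canonical ring: [(13,15) (17,15) (17,310/17) (13,318/17)]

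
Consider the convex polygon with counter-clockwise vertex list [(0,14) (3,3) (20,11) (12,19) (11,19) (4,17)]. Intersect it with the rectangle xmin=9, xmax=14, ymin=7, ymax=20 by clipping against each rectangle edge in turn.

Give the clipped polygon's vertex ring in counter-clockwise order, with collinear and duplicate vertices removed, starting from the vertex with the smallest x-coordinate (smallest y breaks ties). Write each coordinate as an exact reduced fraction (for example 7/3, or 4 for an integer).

Clipped polygon: [(9,7) (23/2,7) (14,139/17) (14,17) (12,19) (11,19) (9,129/7)]

1. After x ≥ 9: [(9,99/17) (20,11) (12,19) (11,19) (9,129/7)]
2. After x ≤ 14: [(9,99/17) (14,139/17) (14,17) (12,19) (11,19) (9,129/7)]
3. After y ≥ 7: [(9,7) (23/2,7) (14,139/17) (14,17) (12,19) (11,19) (9,129/7)]
4. After y ≤ 20: [(9,7) (23/2,7) (14,139/17) (14,17) (12,19) (11,19) (9,129/7)]
5. Canonical ring: [(9,7) (23/2,7) (14,139/17) (14,17) (12,19) (11,19) (9,129/7)]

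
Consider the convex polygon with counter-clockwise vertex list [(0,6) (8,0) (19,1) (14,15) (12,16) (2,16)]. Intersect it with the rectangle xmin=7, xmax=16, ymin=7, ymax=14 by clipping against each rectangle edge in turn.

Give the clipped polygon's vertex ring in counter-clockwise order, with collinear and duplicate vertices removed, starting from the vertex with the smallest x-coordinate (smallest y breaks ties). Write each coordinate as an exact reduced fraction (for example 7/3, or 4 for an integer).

Clipped polygon: [(7,7) (16,7) (16,47/5) (201/14,14) (7,14)]

1. After x ≥ 7: [(7,3/4) (8,0) (19,1) (14,15) (12,16) (7,16)]
2. After x ≤ 16: [(7,3/4) (8,0) (16,8/11) (16,47/5) (14,15) (12,16) (7,16)]
3. After y ≥ 7: [(7,7) (16,7) (16,47/5) (14,15) (12,16) (7,16)]
4. After y ≤ 14: [(7,14) (7,7) (16,7) (16,47/5) (201/14,14)]
5. Canonical ring: [(7,7) (16,7) (16,47/5) (201/14,14) (7,14)]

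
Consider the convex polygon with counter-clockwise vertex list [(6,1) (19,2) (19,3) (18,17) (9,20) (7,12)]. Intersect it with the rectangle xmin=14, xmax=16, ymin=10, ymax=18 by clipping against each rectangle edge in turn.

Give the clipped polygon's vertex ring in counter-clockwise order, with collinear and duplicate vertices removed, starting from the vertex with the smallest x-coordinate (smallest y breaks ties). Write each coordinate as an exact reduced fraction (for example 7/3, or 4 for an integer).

Clipped polygon: [(14,10) (16,10) (16,53/3) (15,18) (14,18)]

1. After x ≥ 14: [(14,21/13) (19,2) (19,3) (18,17) (14,55/3)]
2. After x ≤ 16: [(14,21/13) (16,23/13) (16,53/3) (14,55/3)]
3. After y ≥ 10: [(14,10) (16,10) (16,53/3) (14,55/3)]
4. After y ≤ 18: [(14,18) (14,10) (16,10) (16,53/3) (15,18)]
5. Canonical ring: [(14,10) (16,10) (16,53/3) (15,18) (14,18)]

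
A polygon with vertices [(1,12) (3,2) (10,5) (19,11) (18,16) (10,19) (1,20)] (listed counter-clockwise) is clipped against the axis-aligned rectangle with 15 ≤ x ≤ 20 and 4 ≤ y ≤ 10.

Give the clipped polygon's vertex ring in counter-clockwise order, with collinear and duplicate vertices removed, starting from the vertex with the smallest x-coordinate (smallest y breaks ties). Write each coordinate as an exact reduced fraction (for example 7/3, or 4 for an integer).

Clipped polygon: [(15,25/3) (35/2,10) (15,10)]

1. After x ≥ 15: [(15,25/3) (19,11) (18,16) (15,137/8)]
2. After x ≤ 20: [(15,25/3) (19,11) (18,16) (15,137/8)]
3. After y ≥ 4: [(15,25/3) (19,11) (18,16) (15,137/8)]
4. After y ≤ 10: [(15,10) (15,25/3) (35/2,10)]
5. Canonical ring: [(15,25/3) (35/2,10) (15,10)]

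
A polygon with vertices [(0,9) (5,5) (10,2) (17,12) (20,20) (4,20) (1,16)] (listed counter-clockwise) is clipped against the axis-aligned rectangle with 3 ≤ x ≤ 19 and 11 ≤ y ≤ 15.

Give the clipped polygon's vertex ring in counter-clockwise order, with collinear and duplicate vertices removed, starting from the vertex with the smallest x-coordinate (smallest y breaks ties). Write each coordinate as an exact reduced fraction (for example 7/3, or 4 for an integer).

Clipped polygon: [(3,11) (163/10,11) (17,12) (145/8,15) (3,15)]

1. After x ≥ 3: [(3,33/5) (5,5) (10,2) (17,12) (20,20) (4,20) (3,56/3)]
2. After x ≤ 19: [(3,33/5) (5,5) (10,2) (17,12) (19,52/3) (19,20) (4,20) (3,56/3)]
3. After y ≥ 11: [(3,11) (163/10,11) (17,12) (19,52/3) (19,20) (4,20) (3,56/3)]
4. After y ≤ 15: [(3,15) (3,11) (163/10,11) (17,12) (145/8,15)]
5. Canonical ring: [(3,11) (163/10,11) (17,12) (145/8,15) (3,15)]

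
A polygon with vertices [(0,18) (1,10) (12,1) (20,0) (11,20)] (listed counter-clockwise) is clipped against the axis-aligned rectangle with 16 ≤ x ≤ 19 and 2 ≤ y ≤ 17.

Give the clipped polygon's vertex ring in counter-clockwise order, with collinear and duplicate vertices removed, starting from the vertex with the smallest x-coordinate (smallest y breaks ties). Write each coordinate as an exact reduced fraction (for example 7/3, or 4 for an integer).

1. After x ≥ 16: [(16,1/2) (20,0) (16,80/9)]
2. After x ≤ 19: [(16,1/2) (19,1/8) (19,20/9) (16,80/9)]
3. After y ≥ 2: [(16,2) (19,2) (19,20/9) (16,80/9)]
4. After y ≤ 17: [(16,2) (19,2) (19,20/9) (16,80/9)]
5. Canonical ring: [(16,2) (19,2) (19,20/9) (16,80/9)]

Clipped polygon: [(16,2) (19,2) (19,20/9) (16,80/9)]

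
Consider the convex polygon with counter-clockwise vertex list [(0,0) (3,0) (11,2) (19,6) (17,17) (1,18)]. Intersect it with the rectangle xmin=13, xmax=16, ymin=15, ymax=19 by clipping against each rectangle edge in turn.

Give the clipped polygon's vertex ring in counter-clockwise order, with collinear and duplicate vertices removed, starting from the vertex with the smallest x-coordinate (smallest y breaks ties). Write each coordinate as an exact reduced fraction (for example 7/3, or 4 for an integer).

1. After x ≥ 13: [(13,3) (19,6) (17,17) (13,69/4)]
2. After x ≤ 16: [(13,3) (16,9/2) (16,273/16) (13,69/4)]
3. After y ≥ 15: [(13,15) (16,15) (16,273/16) (13,69/4)]
4. After y ≤ 19: [(13,15) (16,15) (16,273/16) (13,69/4)]
5. Canonical ring: [(13,15) (16,15) (16,273/16) (13,69/4)]

Clipped polygon: [(13,15) (16,15) (16,273/16) (13,69/4)]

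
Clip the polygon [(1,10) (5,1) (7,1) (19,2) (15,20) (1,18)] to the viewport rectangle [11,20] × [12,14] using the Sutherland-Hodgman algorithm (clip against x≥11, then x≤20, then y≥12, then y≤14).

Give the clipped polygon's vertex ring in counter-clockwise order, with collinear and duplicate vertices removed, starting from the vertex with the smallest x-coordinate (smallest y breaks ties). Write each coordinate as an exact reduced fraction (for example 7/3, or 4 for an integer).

1. After x ≥ 11: [(11,4/3) (19,2) (15,20) (11,136/7)]
2. After x ≤ 20: [(11,4/3) (19,2) (15,20) (11,136/7)]
3. After y ≥ 12: [(11,12) (151/9,12) (15,20) (11,136/7)]
4. After y ≤ 14: [(11,14) (11,12) (151/9,12) (49/3,14)]
5. Canonical ring: [(11,12) (151/9,12) (49/3,14) (11,14)]

Clipped polygon: [(11,12) (151/9,12) (49/3,14) (11,14)]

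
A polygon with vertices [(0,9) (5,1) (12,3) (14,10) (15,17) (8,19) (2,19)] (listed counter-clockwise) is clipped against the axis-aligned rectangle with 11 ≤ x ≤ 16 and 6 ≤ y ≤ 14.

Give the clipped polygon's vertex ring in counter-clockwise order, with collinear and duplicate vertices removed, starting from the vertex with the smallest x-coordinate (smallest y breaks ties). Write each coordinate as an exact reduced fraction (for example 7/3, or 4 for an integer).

Clipped polygon: [(11,6) (90/7,6) (14,10) (102/7,14) (11,14)]

1. After x ≥ 11: [(11,19/7) (12,3) (14,10) (15,17) (11,127/7)]
2. After x ≤ 16: [(11,19/7) (12,3) (14,10) (15,17) (11,127/7)]
3. After y ≥ 6: [(11,6) (90/7,6) (14,10) (15,17) (11,127/7)]
4. After y ≤ 14: [(11,14) (11,6) (90/7,6) (14,10) (102/7,14)]
5. Canonical ring: [(11,6) (90/7,6) (14,10) (102/7,14) (11,14)]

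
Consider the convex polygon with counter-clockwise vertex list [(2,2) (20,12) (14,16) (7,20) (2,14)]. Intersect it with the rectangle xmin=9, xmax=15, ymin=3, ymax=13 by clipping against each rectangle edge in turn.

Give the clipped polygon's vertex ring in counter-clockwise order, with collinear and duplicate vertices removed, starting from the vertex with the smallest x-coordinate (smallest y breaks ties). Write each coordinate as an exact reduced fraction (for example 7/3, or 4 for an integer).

1. After x ≥ 9: [(9,53/9) (20,12) (14,16) (9,132/7)]
2. After x ≤ 15: [(9,53/9) (15,83/9) (15,46/3) (14,16) (9,132/7)]
3. After y ≥ 3: [(9,53/9) (15,83/9) (15,46/3) (14,16) (9,132/7)]
4. After y ≤ 13: [(9,13) (9,53/9) (15,83/9) (15,13)]
5. Canonical ring: [(9,53/9) (15,83/9) (15,13) (9,13)]

Clipped polygon: [(9,53/9) (15,83/9) (15,13) (9,13)]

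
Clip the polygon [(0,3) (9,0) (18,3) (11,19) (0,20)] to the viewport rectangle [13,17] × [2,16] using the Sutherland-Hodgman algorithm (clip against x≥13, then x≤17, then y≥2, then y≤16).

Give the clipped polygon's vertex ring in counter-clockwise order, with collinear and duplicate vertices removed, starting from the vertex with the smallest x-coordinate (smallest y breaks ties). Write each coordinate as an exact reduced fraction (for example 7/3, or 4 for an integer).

Clipped polygon: [(13,2) (15,2) (17,8/3) (17,37/7) (13,101/7)]

1. After x ≥ 13: [(13,4/3) (18,3) (13,101/7)]
2. After x ≤ 17: [(13,4/3) (17,8/3) (17,37/7) (13,101/7)]
3. After y ≥ 2: [(13,2) (15,2) (17,8/3) (17,37/7) (13,101/7)]
4. After y ≤ 16: [(13,2) (15,2) (17,8/3) (17,37/7) (13,101/7)]
5. Canonical ring: [(13,2) (15,2) (17,8/3) (17,37/7) (13,101/7)]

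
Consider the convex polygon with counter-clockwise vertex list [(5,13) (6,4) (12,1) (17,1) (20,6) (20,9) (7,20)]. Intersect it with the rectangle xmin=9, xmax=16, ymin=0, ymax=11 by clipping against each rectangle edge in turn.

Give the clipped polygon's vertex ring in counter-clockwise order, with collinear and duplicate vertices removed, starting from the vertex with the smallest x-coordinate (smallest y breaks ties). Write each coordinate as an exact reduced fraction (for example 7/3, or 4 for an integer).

Clipped polygon: [(9,5/2) (12,1) (16,1) (16,11) (9,11)]

1. After x ≥ 9: [(9,5/2) (12,1) (17,1) (20,6) (20,9) (9,238/13)]
2. After x ≤ 16: [(9,5/2) (12,1) (16,1) (16,161/13) (9,238/13)]
3. After y ≥ 0: [(9,5/2) (12,1) (16,1) (16,161/13) (9,238/13)]
4. After y ≤ 11: [(9,11) (9,5/2) (12,1) (16,1) (16,11)]
5. Canonical ring: [(9,5/2) (12,1) (16,1) (16,11) (9,11)]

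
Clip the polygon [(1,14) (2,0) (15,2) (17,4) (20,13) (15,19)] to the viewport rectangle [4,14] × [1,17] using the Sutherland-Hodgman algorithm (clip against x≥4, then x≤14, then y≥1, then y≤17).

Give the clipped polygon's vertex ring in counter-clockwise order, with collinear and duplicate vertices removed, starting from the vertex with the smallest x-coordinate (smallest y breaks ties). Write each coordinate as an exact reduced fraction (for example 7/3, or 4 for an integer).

Clipped polygon: [(4,1) (17/2,1) (14,24/13) (14,17) (47/5,17) (4,211/14)]

1. After x ≥ 4: [(4,211/14) (4,4/13) (15,2) (17,4) (20,13) (15,19)]
2. After x ≤ 14: [(14,261/14) (4,211/14) (4,4/13) (14,24/13)]
3. After y ≥ 1: [(14,261/14) (4,211/14) (4,1) (17/2,1) (14,24/13)]
4. After y ≤ 17: [(14,17) (47/5,17) (4,211/14) (4,1) (17/2,1) (14,24/13)]
5. Canonical ring: [(4,1) (17/2,1) (14,24/13) (14,17) (47/5,17) (4,211/14)]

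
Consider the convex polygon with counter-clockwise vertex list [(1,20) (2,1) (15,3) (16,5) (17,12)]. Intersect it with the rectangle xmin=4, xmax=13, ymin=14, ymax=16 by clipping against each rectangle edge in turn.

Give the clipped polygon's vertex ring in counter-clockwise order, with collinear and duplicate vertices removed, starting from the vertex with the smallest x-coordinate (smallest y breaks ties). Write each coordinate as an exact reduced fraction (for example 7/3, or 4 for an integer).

Clipped polygon: [(4,14) (13,14) (9,16) (4,16)]

1. After x ≥ 4: [(4,37/2) (4,17/13) (15,3) (16,5) (17,12)]
2. After x ≤ 13: [(13,14) (4,37/2) (4,17/13) (13,35/13)]
3. After y ≥ 14: [(13,14) (13,14) (4,37/2) (4,14)]
4. After y ≤ 16: [(13,14) (13,14) (9,16) (4,16) (4,14)]
5. Canonical ring: [(4,14) (13,14) (9,16) (4,16)]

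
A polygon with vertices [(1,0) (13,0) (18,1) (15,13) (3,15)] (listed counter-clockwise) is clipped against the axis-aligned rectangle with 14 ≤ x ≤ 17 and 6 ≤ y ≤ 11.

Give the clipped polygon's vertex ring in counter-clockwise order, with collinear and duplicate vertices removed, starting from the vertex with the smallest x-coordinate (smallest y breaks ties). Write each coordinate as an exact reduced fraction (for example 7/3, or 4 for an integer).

Clipped polygon: [(14,6) (67/4,6) (31/2,11) (14,11)]

1. After x ≥ 14: [(14,1/5) (18,1) (15,13) (14,79/6)]
2. After x ≤ 17: [(14,1/5) (17,4/5) (17,5) (15,13) (14,79/6)]
3. After y ≥ 6: [(14,6) (67/4,6) (15,13) (14,79/6)]
4. After y ≤ 11: [(14,11) (14,6) (67/4,6) (31/2,11)]
5. Canonical ring: [(14,6) (67/4,6) (31/2,11) (14,11)]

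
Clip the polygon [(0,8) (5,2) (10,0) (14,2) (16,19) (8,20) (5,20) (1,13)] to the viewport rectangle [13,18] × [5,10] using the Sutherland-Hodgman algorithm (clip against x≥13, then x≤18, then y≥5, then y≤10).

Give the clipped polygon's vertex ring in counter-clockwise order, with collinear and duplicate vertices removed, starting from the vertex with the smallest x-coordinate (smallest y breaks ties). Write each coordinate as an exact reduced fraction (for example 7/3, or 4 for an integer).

Clipped polygon: [(13,5) (244/17,5) (254/17,10) (13,10)]

1. After x ≥ 13: [(13,3/2) (14,2) (16,19) (13,155/8)]
2. After x ≤ 18: [(13,3/2) (14,2) (16,19) (13,155/8)]
3. After y ≥ 5: [(13,5) (244/17,5) (16,19) (13,155/8)]
4. After y ≤ 10: [(13,10) (13,5) (244/17,5) (254/17,10)]
5. Canonical ring: [(13,5) (244/17,5) (254/17,10) (13,10)]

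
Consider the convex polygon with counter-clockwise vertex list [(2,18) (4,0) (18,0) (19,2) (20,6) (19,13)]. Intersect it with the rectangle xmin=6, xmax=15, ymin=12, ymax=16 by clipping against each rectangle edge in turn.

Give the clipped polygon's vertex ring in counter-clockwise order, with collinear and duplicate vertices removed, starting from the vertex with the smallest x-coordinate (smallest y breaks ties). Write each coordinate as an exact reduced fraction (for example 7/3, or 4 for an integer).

1. After x ≥ 6: [(6,286/17) (6,0) (18,0) (19,2) (20,6) (19,13)]
2. After x ≤ 15: [(15,241/17) (6,286/17) (6,0) (15,0)]
3. After y ≥ 12: [(15,12) (15,241/17) (6,286/17) (6,12)]
4. After y ≤ 16: [(15,12) (15,241/17) (44/5,16) (6,16) (6,12)]
5. Canonical ring: [(6,12) (15,12) (15,241/17) (44/5,16) (6,16)]

Clipped polygon: [(6,12) (15,12) (15,241/17) (44/5,16) (6,16)]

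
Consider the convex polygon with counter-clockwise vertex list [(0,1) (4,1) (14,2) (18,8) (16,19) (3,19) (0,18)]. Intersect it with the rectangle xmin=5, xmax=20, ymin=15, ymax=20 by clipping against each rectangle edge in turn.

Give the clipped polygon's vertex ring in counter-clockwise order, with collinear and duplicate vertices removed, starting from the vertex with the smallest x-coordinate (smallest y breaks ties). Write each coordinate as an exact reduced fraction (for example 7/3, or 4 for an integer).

1. After x ≥ 5: [(5,11/10) (14,2) (18,8) (16,19) (5,19)]
2. After x ≤ 20: [(5,11/10) (14,2) (18,8) (16,19) (5,19)]
3. After y ≥ 15: [(5,15) (184/11,15) (16,19) (5,19)]
4. After y ≤ 20: [(5,15) (184/11,15) (16,19) (5,19)]
5. Canonical ring: [(5,15) (184/11,15) (16,19) (5,19)]

Clipped polygon: [(5,15) (184/11,15) (16,19) (5,19)]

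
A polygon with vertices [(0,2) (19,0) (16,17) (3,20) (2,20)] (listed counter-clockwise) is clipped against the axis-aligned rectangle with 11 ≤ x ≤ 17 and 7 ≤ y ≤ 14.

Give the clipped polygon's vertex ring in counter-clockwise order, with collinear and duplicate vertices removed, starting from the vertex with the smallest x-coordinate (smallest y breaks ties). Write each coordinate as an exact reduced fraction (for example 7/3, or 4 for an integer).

1. After x ≥ 11: [(11,16/19) (19,0) (16,17) (11,236/13)]
2. After x ≤ 17: [(11,16/19) (17,4/19) (17,34/3) (16,17) (11,236/13)]
3. After y ≥ 7: [(11,7) (17,7) (17,34/3) (16,17) (11,236/13)]
4. After y ≤ 14: [(11,14) (11,7) (17,7) (17,34/3) (281/17,14)]
5. Canonical ring: [(11,7) (17,7) (17,34/3) (281/17,14) (11,14)]

Clipped polygon: [(11,7) (17,7) (17,34/3) (281/17,14) (11,14)]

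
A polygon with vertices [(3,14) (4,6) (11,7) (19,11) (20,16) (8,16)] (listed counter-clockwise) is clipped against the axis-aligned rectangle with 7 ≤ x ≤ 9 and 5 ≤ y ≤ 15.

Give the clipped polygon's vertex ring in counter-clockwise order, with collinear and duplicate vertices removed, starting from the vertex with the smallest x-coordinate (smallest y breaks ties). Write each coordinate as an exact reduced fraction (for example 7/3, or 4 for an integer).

Clipped polygon: [(7,45/7) (9,47/7) (9,15) (7,15)]

1. After x ≥ 7: [(7,78/5) (7,45/7) (11,7) (19,11) (20,16) (8,16)]
2. After x ≤ 9: [(7,78/5) (7,45/7) (9,47/7) (9,16) (8,16)]
3. After y ≥ 5: [(7,78/5) (7,45/7) (9,47/7) (9,16) (8,16)]
4. After y ≤ 15: [(7,15) (7,45/7) (9,47/7) (9,15)]
5. Canonical ring: [(7,45/7) (9,47/7) (9,15) (7,15)]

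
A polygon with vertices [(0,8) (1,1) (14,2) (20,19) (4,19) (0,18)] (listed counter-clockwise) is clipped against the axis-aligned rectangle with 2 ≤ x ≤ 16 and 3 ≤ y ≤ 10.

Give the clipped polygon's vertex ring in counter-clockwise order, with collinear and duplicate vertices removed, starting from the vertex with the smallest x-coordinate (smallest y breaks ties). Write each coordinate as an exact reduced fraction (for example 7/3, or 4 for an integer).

Clipped polygon: [(2,3) (244/17,3) (16,23/3) (16,10) (2,10)]

1. After x ≥ 2: [(2,14/13) (14,2) (20,19) (4,19) (2,37/2)]
2. After x ≤ 16: [(2,14/13) (14,2) (16,23/3) (16,19) (4,19) (2,37/2)]
3. After y ≥ 3: [(2,3) (244/17,3) (16,23/3) (16,19) (4,19) (2,37/2)]
4. After y ≤ 10: [(2,10) (2,3) (244/17,3) (16,23/3) (16,10)]
5. Canonical ring: [(2,3) (244/17,3) (16,23/3) (16,10) (2,10)]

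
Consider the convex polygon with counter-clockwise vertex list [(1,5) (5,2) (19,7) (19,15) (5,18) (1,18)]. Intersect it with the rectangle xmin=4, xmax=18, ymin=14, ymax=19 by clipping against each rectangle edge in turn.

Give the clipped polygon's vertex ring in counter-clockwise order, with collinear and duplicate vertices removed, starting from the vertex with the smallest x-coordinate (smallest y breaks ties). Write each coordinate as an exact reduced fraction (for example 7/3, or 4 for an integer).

1. After x ≥ 4: [(4,11/4) (5,2) (19,7) (19,15) (5,18) (4,18)]
2. After x ≤ 18: [(4,11/4) (5,2) (18,93/14) (18,213/14) (5,18) (4,18)]
3. After y ≥ 14: [(4,14) (18,14) (18,213/14) (5,18) (4,18)]
4. After y ≤ 19: [(4,14) (18,14) (18,213/14) (5,18) (4,18)]
5. Canonical ring: [(4,14) (18,14) (18,213/14) (5,18) (4,18)]

Clipped polygon: [(4,14) (18,14) (18,213/14) (5,18) (4,18)]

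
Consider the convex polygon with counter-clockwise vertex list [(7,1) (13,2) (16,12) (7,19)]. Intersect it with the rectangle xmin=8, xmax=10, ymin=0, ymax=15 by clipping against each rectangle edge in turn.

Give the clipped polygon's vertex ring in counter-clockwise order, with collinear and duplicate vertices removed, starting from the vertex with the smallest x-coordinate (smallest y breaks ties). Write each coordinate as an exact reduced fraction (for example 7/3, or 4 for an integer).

1. After x ≥ 8: [(8,7/6) (13,2) (16,12) (8,164/9)]
2. After x ≤ 10: [(8,7/6) (10,3/2) (10,50/3) (8,164/9)]
3. After y ≥ 0: [(8,7/6) (10,3/2) (10,50/3) (8,164/9)]
4. After y ≤ 15: [(8,15) (8,7/6) (10,3/2) (10,15)]
5. Canonical ring: [(8,7/6) (10,3/2) (10,15) (8,15)]

Clipped polygon: [(8,7/6) (10,3/2) (10,15) (8,15)]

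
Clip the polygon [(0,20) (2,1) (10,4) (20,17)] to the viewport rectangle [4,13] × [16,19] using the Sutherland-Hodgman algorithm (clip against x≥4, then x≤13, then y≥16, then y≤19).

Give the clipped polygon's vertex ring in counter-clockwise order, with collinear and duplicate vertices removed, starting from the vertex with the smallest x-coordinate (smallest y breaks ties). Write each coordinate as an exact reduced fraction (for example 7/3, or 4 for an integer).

Clipped polygon: [(4,16) (13,16) (13,361/20) (20/3,19) (4,19)]

1. After x ≥ 4: [(4,97/5) (4,7/4) (10,4) (20,17)]
2. After x ≤ 13: [(13,361/20) (4,97/5) (4,7/4) (10,4) (13,79/10)]
3. After y ≥ 16: [(13,16) (13,361/20) (4,97/5) (4,16)]
4. After y ≤ 19: [(13,16) (13,361/20) (20/3,19) (4,19) (4,16)]
5. Canonical ring: [(4,16) (13,16) (13,361/20) (20/3,19) (4,19)]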